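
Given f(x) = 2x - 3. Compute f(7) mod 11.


f(7) = 11
11 mod 11 = 0

0


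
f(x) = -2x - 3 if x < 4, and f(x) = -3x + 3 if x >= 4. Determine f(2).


2 satisfies x < 4
f(2) = -7

-7


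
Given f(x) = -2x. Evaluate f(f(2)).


f(2) = -4
f(-4) = 8

8


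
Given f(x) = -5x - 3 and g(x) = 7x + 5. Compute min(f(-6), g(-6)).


f(-6) = 27
g(-6) = -37
min = -37

-37


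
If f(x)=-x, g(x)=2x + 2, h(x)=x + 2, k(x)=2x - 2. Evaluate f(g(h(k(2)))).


k(2) = 2
h(2) = 4
g(4) = 10
f(10) = -10

-10


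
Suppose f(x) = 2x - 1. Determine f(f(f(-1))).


f(-1) = -3
f(-3) = -7
f(-7) = -15

-15


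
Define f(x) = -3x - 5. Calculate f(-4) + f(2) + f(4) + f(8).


f(-4) = 7
f(2) = -11
f(4) = -17
f(8) = -29
Sum = -50

-50


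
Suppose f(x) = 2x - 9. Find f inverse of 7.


8


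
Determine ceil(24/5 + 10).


24/5 = 4.8
4.8 + 10 = 14.8
ceil(14.8) = 15

15


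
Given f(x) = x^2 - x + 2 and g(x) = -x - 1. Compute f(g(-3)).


g(-3) = 2
f(2) = 1*(2)^2 - 1*(2) + 2 = 4

4


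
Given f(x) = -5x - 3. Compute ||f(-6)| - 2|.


25


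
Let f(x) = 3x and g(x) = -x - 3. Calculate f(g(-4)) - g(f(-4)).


f(g(-4)) = 3
g(f(-4)) = 9
Difference = -6

-6


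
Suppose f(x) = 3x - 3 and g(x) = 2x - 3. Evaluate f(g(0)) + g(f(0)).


f(g(0)) = -12
g(f(0)) = -9
Sum = -21

-21


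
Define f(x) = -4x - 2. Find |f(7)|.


f(7) = -30
|-30| = 30

30


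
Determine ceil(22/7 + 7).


22/7 = 3.1429
3.1429 + 7 = 10.1429
ceil(10.1429) = 11

11


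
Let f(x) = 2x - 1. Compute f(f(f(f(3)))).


f(3) = 5
f(5) = 9
f(9) = 17
f(17) = 33

33


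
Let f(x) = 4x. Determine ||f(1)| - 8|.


4


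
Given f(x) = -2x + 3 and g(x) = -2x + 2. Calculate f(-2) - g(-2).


f(-2) = 7
g(-2) = 6
Difference = 1

1


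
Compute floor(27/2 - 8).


27/2 = 13.5
13.5 - 8 = 5.5
floor(5.5) = 5

5


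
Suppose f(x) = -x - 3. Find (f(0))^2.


f(0) = -3
(-3)^2 = 9

9


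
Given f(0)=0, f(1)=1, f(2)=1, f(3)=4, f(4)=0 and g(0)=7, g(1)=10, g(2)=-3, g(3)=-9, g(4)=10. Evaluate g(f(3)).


f(3) = 4
g(4) = 10

10


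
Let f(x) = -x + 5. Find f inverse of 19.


Solve -x + 5 = 19
x = (19 - 5) / (-1) = -14

-14


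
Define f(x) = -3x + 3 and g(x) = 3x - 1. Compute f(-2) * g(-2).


f(-2) = 9
g(-2) = -7
Product = -63

-63


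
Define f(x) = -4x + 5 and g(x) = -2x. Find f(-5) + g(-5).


f(-5) = 25
g(-5) = 10
Sum = 35

35


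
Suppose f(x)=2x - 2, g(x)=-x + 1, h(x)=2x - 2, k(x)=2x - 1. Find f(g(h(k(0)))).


k(0) = -1
h(-1) = -4
g(-4) = 5
f(5) = 8

8


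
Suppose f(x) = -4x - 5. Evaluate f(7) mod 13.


f(7) = -33
-33 mod 13 = 6

6


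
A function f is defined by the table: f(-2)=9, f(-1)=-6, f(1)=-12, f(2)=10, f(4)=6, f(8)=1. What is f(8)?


1


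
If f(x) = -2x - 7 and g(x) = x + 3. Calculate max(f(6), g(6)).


f(6) = -19
g(6) = 9
max = 9

9


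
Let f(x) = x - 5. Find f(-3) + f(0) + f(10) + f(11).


f(-3) = -8
f(0) = -5
f(10) = 5
f(11) = 6
Sum = -2

-2


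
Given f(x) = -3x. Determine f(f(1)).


9


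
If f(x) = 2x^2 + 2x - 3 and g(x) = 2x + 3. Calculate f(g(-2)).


g(-2) = -1
f(-1) = 2*(-1)^2 + 2*(-1) - 3 = -3

-3


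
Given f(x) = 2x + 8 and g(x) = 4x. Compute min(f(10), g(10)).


f(10) = 28
g(10) = 40
min = 28

28


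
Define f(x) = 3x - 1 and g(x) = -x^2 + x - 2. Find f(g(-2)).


g(-2) = -8
f(-8) = -25

-25


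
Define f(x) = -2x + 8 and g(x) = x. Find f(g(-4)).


g(-4) = -4
f(-4) = 16

16


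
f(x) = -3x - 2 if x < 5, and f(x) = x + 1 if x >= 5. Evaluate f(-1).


-1 satisfies x < 5
f(-1) = 1

1


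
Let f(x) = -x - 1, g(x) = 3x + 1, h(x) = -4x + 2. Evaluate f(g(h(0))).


h(0) = 2
g(2) = 7
f(7) = -8

-8


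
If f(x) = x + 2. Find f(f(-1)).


f(-1) = 1
f(1) = 3

3


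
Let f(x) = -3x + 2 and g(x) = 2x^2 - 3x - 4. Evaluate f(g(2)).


8


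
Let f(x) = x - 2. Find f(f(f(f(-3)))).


f(-3) = -5
f(-5) = -7
f(-7) = -9
f(-9) = -11

-11


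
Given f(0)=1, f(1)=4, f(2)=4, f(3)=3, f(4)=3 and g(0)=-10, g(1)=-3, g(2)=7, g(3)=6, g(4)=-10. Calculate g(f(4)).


f(4) = 3
g(3) = 6

6


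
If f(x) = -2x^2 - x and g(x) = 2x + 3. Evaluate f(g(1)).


-55


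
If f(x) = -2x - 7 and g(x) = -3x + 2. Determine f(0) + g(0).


f(0) = -7
g(0) = 2
Sum = -5

-5


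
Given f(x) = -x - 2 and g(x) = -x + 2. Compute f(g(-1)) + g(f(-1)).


f(g(-1)) = -5
g(f(-1)) = 3
Sum = -2

-2


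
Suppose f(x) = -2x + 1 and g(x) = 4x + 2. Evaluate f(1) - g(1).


f(1) = -1
g(1) = 6
Difference = -7

-7


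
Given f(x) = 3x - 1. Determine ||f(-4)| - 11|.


2


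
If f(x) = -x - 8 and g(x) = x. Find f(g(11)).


g(11) = 11
f(11) = -19

-19


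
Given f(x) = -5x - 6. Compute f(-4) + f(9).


f(-4) = 14
f(9) = -51
Sum = -37

-37


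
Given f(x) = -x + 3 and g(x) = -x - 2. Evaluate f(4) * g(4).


6


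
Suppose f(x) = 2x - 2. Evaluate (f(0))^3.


f(0) = -2
(-2)^3 = -8

-8


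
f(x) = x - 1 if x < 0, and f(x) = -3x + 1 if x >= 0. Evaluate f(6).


6 satisfies x >= 0
f(6) = -17

-17


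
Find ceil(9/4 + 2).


9/4 = 2.25
2.25 + 2 = 4.25
ceil(4.25) = 5

5


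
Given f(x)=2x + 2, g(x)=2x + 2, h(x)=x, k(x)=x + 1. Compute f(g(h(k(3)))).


k(3) = 4
h(4) = 4
g(4) = 10
f(10) = 22

22


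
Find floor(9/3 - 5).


9/3 = 3
3 - 5 = -2
floor(-2) = -2

-2


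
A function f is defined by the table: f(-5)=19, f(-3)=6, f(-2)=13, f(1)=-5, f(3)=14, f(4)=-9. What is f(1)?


Reading from the table at x = 1

-5


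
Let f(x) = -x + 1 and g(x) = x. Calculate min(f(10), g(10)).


f(10) = -9
g(10) = 10
min = -9

-9


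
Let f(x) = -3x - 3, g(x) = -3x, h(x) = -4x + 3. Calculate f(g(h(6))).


-192


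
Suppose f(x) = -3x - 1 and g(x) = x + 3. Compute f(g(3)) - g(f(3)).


-12


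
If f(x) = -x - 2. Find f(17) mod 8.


f(17) = -19
-19 mod 8 = 5

5


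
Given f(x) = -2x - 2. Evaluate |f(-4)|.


6


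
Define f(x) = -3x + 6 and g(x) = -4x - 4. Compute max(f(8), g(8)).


f(8) = -18
g(8) = -36
max = -18

-18


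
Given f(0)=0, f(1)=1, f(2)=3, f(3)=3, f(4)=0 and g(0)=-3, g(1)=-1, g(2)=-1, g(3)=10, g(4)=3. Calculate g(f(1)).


f(1) = 1
g(1) = -1

-1


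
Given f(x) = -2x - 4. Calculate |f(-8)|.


f(-8) = 12
|12| = 12

12


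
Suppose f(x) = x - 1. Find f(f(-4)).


-6


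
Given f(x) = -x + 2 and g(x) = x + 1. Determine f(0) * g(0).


f(0) = 2
g(0) = 1
Product = 2

2


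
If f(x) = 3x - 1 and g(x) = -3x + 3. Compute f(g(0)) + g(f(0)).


f(g(0)) = 8
g(f(0)) = 6
Sum = 14

14


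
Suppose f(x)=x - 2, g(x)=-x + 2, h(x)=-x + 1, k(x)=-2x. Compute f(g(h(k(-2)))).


3


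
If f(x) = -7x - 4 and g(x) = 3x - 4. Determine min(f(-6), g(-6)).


f(-6) = 38
g(-6) = -22
min = -22

-22


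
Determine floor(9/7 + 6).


9/7 = 1.2857
1.2857 + 6 = 7.2857
floor(7.2857) = 7

7


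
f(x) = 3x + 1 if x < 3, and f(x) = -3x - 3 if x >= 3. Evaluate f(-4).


-4 satisfies x < 3
f(-4) = -11

-11


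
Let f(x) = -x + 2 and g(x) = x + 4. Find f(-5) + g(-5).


f(-5) = 7
g(-5) = -1
Sum = 6

6


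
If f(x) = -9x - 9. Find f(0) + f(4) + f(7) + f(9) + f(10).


f(0) = -9
f(4) = -45
f(7) = -72
f(9) = -90
f(10) = -99
Sum = -315

-315


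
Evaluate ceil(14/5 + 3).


14/5 = 2.8
2.8 + 3 = 5.8
ceil(5.8) = 6

6


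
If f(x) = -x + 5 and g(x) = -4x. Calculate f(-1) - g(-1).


2


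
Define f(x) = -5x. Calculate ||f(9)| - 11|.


f(9) = -45
|-45| = 45
|45 - 11| = 34

34


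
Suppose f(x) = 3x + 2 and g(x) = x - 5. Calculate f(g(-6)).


g(-6) = -11
f(-11) = -31

-31


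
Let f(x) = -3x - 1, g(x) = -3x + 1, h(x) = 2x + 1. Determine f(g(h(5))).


h(5) = 11
g(11) = -32
f(-32) = 95

95


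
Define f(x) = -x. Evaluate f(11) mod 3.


1


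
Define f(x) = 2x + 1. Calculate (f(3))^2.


f(3) = 7
(7)^2 = 49

49


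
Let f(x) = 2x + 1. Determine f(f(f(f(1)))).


31


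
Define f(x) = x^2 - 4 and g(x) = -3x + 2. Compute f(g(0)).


g(0) = 2
f(2) = 1*(2)^2 - 4 = 0

0


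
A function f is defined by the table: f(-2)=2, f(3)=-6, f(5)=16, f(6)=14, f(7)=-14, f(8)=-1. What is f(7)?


Reading from the table at x = 7

-14


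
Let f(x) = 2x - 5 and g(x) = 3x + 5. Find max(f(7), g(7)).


26


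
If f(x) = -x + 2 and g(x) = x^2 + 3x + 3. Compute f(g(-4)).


-5


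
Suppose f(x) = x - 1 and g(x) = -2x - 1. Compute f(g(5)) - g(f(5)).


f(g(5)) = -12
g(f(5)) = -9
Difference = -3

-3


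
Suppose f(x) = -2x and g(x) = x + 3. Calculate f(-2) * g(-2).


4


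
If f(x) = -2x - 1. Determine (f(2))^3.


f(2) = -5
(-5)^3 = -125

-125


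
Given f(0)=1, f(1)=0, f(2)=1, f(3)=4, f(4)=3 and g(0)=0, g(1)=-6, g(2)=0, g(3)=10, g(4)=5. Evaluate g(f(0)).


-6


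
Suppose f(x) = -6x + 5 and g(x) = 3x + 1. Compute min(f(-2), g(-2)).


f(-2) = 17
g(-2) = -5
min = -5

-5


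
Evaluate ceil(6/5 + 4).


6/5 = 1.2
1.2 + 4 = 5.2
ceil(5.2) = 6

6


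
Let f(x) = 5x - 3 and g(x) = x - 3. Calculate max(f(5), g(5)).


f(5) = 22
g(5) = 2
max = 22

22


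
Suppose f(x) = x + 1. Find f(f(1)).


f(1) = 2
f(2) = 3

3


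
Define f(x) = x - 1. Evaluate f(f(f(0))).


f(0) = -1
f(-1) = -2
f(-2) = -3

-3


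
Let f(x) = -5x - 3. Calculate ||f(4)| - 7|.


16


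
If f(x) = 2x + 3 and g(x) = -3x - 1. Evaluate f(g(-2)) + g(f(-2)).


f(g(-2)) = 13
g(f(-2)) = 2
Sum = 15

15


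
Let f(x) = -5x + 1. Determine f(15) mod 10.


f(15) = -74
-74 mod 10 = 6

6


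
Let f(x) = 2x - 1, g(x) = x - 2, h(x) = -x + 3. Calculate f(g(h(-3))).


7


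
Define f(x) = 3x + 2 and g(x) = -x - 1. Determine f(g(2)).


g(2) = -3
f(-3) = -7

-7


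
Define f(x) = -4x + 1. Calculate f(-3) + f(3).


2


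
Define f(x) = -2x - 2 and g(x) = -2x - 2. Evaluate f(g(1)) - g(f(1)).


f(g(1)) = 6
g(f(1)) = 6
Difference = 0

0


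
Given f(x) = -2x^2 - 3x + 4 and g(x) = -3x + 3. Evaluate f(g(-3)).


g(-3) = 12
f(12) = (-2)*(12)^2 - 3*(12) + 4 = -320

-320


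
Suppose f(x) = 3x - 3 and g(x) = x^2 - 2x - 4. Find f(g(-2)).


g(-2) = 4
f(4) = 9

9


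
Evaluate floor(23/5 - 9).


23/5 = 4.6
4.6 - 9 = -4.4
floor(-4.4) = -5

-5


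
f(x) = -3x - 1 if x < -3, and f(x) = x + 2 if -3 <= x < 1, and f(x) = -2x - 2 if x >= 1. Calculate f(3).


-8


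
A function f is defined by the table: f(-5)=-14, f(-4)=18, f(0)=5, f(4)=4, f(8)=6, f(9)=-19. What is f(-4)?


Reading from the table at x = -4

18


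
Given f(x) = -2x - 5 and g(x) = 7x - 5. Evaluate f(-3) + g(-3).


f(-3) = 1
g(-3) = -26
Sum = -25

-25


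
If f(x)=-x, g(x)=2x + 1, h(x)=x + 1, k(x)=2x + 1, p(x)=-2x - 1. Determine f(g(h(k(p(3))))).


23


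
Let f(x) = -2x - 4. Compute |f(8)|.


f(8) = -20
|-20| = 20

20


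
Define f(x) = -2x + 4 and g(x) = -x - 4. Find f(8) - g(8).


f(8) = -12
g(8) = -12
Difference = 0

0


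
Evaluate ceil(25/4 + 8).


25/4 = 6.25
6.25 + 8 = 14.25
ceil(14.25) = 15

15


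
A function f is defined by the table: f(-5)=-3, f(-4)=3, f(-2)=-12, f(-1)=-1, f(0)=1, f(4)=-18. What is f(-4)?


Reading from the table at x = -4

3


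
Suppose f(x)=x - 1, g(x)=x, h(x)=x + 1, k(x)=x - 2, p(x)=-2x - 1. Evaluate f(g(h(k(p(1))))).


p(1) = -3
k(-3) = -5
h(-5) = -4
g(-4) = -4
f(-4) = -5

-5


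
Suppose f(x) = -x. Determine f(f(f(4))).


f(4) = -4
f(-4) = 4
f(4) = -4

-4


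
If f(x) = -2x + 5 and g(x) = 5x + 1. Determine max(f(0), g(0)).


f(0) = 5
g(0) = 1
max = 5

5


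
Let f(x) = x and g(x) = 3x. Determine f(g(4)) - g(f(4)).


f(g(4)) = 12
g(f(4)) = 12
Difference = 0

0


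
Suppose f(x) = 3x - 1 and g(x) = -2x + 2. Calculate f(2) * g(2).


f(2) = 5
g(2) = -2
Product = -10

-10


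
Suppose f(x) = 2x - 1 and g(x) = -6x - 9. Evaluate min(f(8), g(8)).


f(8) = 15
g(8) = -57
min = -57

-57


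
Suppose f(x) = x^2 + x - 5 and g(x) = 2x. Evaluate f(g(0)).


g(0) = 0
f(0) = 1*(0)^2 + 1*(0) - 5 = -5

-5


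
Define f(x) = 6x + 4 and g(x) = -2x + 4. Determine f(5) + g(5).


f(5) = 34
g(5) = -6
Sum = 28

28


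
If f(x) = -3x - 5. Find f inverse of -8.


Solve -3x - 5 = -8
x = (-8 + 5) / (-3) = 1

1


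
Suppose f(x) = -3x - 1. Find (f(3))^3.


f(3) = -10
(-10)^3 = -1000

-1000


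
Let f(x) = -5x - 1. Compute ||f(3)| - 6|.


f(3) = -16
|-16| = 16
|16 - 6| = 10

10


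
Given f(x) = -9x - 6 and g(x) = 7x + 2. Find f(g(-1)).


g(-1) = -5
f(-5) = 39

39


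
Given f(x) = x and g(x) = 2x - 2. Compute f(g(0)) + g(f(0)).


f(g(0)) = -2
g(f(0)) = -2
Sum = -4

-4


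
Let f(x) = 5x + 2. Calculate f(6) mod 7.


f(6) = 32
32 mod 7 = 4

4


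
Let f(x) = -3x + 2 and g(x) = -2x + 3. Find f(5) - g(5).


-6


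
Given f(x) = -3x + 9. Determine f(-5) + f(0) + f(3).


33


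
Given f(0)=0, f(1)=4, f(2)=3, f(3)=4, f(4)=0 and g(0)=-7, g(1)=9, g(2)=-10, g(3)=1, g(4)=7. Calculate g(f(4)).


-7


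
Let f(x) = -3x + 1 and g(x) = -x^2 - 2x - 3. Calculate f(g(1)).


g(1) = -6
f(-6) = 19

19


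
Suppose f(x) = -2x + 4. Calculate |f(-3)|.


f(-3) = 10
|10| = 10

10


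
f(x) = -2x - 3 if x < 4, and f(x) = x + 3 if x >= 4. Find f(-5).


7


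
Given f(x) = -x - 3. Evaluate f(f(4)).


f(4) = -7
f(-7) = 4

4


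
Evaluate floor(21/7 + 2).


21/7 = 3
3 + 2 = 5
floor(5) = 5

5


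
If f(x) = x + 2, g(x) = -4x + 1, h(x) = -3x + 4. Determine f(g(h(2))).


11


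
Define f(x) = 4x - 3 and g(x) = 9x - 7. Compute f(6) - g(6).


f(6) = 21
g(6) = 47
Difference = -26

-26


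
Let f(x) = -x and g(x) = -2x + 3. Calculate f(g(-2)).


-7


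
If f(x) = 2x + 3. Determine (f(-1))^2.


f(-1) = 1
(1)^2 = 1

1


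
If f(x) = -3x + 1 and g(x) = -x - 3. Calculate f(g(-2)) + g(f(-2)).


f(g(-2)) = 4
g(f(-2)) = -10
Sum = -6

-6


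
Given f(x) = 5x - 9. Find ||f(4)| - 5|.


f(4) = 11
|11| = 11
|11 - 5| = 6

6


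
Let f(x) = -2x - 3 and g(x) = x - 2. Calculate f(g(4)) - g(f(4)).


f(g(4)) = -7
g(f(4)) = -13
Difference = 6

6


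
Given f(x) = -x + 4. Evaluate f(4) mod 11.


f(4) = 0
0 mod 11 = 0

0


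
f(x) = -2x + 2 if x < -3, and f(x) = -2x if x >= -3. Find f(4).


4 satisfies x >= -3
f(4) = -8

-8


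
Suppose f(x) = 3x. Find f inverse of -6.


Solve 3x = -6
x = (-6) / 3 = -2

-2


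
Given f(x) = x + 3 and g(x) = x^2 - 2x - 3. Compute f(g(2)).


g(2) = -3
f(-3) = 0

0


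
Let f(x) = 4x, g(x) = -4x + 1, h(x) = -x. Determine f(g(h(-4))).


h(-4) = 4
g(4) = -15
f(-15) = -60

-60


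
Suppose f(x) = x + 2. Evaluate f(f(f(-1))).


f(-1) = 1
f(1) = 3
f(3) = 5

5


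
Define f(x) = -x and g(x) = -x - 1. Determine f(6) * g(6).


f(6) = -6
g(6) = -7
Product = 42

42


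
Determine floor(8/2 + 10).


14


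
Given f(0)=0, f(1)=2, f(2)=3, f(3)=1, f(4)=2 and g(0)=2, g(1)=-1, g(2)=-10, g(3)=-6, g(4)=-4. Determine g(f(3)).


-1


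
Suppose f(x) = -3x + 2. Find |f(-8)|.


26


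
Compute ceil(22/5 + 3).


22/5 = 4.4
4.4 + 3 = 7.4
ceil(7.4) = 8

8


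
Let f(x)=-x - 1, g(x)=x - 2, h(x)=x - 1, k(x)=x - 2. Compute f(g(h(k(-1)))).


5


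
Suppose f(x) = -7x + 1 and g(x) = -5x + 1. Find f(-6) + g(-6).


f(-6) = 43
g(-6) = 31
Sum = 74

74


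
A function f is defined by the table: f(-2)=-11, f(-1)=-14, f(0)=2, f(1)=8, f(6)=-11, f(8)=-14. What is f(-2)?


Reading from the table at x = -2

-11


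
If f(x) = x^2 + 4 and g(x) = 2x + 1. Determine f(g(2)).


g(2) = 5
f(5) = 1*(5)^2 + 4 = 29

29


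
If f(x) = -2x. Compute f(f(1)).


f(1) = -2
f(-2) = 4

4


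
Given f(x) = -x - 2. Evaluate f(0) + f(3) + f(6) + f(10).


f(0) = -2
f(3) = -5
f(6) = -8
f(10) = -12
Sum = -27

-27


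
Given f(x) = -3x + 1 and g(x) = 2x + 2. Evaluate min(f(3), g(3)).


f(3) = -8
g(3) = 8
min = -8

-8


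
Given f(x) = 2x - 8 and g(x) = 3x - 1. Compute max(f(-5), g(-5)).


-16


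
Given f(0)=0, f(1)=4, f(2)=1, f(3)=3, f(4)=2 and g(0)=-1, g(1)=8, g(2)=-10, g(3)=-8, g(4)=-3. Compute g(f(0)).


-1


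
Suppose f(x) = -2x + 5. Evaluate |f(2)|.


f(2) = 1
|1| = 1

1


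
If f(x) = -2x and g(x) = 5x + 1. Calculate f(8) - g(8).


f(8) = -16
g(8) = 41
Difference = -57

-57


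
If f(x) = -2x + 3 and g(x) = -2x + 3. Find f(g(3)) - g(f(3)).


0


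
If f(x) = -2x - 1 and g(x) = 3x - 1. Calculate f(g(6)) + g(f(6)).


-75


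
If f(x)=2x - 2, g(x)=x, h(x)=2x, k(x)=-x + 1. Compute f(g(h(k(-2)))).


k(-2) = 3
h(3) = 6
g(6) = 6
f(6) = 10

10


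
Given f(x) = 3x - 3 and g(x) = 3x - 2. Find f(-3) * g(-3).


f(-3) = -12
g(-3) = -11
Product = 132

132


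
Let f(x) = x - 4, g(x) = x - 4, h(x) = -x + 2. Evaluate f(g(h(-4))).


h(-4) = 6
g(6) = 2
f(2) = -2

-2


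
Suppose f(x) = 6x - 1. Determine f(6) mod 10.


f(6) = 35
35 mod 10 = 5

5


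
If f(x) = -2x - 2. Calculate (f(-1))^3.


f(-1) = 0
(0)^3 = 0

0


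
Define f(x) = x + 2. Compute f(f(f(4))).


f(4) = 6
f(6) = 8
f(8) = 10

10


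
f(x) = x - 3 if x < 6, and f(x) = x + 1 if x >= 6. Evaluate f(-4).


-7


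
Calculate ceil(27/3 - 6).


27/3 = 9
9 - 6 = 3
ceil(3) = 3

3


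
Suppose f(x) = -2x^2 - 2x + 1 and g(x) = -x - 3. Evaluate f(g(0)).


-11


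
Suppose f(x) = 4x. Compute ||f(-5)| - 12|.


f(-5) = -20
|-20| = 20
|20 - 12| = 8

8


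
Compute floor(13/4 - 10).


13/4 = 3.25
3.25 - 10 = -6.75
floor(-6.75) = -7

-7


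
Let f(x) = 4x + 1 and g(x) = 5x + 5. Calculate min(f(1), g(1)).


f(1) = 5
g(1) = 10
min = 5

5


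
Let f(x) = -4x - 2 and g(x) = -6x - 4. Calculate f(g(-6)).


-130


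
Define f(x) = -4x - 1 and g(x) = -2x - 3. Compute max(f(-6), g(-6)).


f(-6) = 23
g(-6) = 9
max = 23

23


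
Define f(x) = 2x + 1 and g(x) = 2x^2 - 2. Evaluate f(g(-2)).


g(-2) = 6
f(6) = 13

13


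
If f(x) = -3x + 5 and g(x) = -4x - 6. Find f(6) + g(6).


f(6) = -13
g(6) = -30
Sum = -43

-43


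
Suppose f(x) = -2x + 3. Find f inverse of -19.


Solve -2x + 3 = -19
x = (-19 - 3) / (-2) = 11

11


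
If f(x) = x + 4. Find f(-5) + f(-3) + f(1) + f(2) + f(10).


f(-5) = -1
f(-3) = 1
f(1) = 5
f(2) = 6
f(10) = 14
Sum = 25

25


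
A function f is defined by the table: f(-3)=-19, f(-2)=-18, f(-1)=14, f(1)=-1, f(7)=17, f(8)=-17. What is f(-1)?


14


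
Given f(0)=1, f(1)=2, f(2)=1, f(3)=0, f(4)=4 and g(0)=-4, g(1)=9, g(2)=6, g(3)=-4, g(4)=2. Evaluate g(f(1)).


6


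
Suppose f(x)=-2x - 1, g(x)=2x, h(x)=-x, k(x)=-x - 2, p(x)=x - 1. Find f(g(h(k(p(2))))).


p(2) = 1
k(1) = -3
h(-3) = 3
g(3) = 6
f(6) = -13

-13


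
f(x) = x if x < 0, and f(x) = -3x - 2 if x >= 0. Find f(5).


-17


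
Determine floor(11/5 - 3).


11/5 = 2.2
2.2 - 3 = -0.8
floor(-0.8) = -1

-1


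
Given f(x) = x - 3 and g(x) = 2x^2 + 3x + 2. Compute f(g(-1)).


g(-1) = 1
f(1) = -2

-2


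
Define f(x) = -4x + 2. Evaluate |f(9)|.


f(9) = -34
|-34| = 34

34


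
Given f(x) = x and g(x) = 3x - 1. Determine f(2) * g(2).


f(2) = 2
g(2) = 5
Product = 10

10


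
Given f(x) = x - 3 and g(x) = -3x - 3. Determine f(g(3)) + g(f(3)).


f(g(3)) = -15
g(f(3)) = -3
Sum = -18

-18


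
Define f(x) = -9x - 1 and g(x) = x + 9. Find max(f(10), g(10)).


f(10) = -91
g(10) = 19
max = 19

19


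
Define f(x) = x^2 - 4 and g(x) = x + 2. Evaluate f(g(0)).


0


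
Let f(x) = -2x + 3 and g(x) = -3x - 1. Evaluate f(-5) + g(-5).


f(-5) = 13
g(-5) = 14
Sum = 27

27


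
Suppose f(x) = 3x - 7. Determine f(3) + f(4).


f(3) = 2
f(4) = 5
Sum = 7

7


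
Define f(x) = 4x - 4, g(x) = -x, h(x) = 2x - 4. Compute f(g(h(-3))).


h(-3) = -10
g(-10) = 10
f(10) = 36

36


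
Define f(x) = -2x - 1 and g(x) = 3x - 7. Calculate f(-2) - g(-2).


f(-2) = 3
g(-2) = -13
Difference = 16

16


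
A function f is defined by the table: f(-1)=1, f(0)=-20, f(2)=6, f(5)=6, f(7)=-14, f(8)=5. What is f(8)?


Reading from the table at x = 8

5


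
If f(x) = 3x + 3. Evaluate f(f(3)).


f(3) = 12
f(12) = 39

39


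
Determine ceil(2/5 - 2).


2/5 = 0.4
0.4 - 2 = -1.6
ceil(-1.6) = -1

-1


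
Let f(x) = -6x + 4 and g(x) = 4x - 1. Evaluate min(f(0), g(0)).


f(0) = 4
g(0) = -1
min = -1

-1


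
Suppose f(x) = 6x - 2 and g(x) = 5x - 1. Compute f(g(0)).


g(0) = -1
f(-1) = -8

-8


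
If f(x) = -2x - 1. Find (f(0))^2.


f(0) = -1
(-1)^2 = 1

1


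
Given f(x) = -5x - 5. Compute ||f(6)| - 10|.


f(6) = -35
|-35| = 35
|35 - 10| = 25

25


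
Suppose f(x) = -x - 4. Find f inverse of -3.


-1


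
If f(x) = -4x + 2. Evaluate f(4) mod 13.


12


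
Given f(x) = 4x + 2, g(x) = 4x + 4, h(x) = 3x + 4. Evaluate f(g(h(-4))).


h(-4) = -8
g(-8) = -28
f(-28) = -110

-110


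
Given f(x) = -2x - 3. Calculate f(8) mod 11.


f(8) = -19
-19 mod 11 = 3

3


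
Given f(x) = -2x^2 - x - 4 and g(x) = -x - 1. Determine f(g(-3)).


g(-3) = 2
f(2) = (-2)*(2)^2 - 1*(2) - 4 = -14

-14


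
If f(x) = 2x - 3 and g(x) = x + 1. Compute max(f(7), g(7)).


f(7) = 11
g(7) = 8
max = 11

11


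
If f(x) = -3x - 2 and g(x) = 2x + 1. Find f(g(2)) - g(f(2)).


f(g(2)) = -17
g(f(2)) = -15
Difference = -2

-2


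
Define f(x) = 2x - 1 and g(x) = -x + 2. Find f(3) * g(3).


-5


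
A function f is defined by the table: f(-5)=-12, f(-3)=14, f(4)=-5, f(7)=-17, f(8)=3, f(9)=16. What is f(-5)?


Reading from the table at x = -5

-12


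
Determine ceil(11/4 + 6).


11/4 = 2.75
2.75 + 6 = 8.75
ceil(8.75) = 9

9


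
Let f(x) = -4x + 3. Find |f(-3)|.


f(-3) = 15
|15| = 15

15


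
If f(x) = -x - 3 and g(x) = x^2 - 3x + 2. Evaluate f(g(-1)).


-9


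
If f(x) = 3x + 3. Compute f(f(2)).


f(2) = 9
f(9) = 30

30


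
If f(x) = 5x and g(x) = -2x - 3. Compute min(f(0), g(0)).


f(0) = 0
g(0) = -3
min = -3

-3


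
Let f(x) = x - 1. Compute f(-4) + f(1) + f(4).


f(-4) = -5
f(1) = 0
f(4) = 3
Sum = -2

-2


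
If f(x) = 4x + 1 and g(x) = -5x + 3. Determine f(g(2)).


g(2) = -7
f(-7) = -27

-27


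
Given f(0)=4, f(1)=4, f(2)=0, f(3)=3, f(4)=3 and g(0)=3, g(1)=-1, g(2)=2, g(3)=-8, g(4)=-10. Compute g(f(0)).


f(0) = 4
g(4) = -10

-10


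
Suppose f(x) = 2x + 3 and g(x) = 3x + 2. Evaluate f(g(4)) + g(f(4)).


f(g(4)) = 31
g(f(4)) = 35
Sum = 66

66


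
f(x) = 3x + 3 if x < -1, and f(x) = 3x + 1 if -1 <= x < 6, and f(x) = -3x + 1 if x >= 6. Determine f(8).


8 satisfies x >= 6
f(8) = -23

-23


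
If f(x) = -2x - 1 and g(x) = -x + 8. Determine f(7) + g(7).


f(7) = -15
g(7) = 1
Sum = -14

-14


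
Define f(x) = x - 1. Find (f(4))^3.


f(4) = 3
(3)^3 = 27

27


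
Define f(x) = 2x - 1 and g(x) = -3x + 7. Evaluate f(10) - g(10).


f(10) = 19
g(10) = -23
Difference = 42

42


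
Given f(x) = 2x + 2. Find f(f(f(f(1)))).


f(1) = 4
f(4) = 10
f(10) = 22
f(22) = 46

46


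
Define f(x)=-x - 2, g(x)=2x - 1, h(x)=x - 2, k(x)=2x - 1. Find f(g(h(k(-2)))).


k(-2) = -5
h(-5) = -7
g(-7) = -15
f(-15) = 13

13


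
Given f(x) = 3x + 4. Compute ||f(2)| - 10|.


f(2) = 10
|10| = 10
|10 - 10| = 0

0


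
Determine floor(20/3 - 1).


20/3 = 6.6667
6.6667 - 1 = 5.6667
floor(5.6667) = 5

5


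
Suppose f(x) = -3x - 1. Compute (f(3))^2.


f(3) = -10
(-10)^2 = 100

100


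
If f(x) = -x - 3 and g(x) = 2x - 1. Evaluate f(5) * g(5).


-72


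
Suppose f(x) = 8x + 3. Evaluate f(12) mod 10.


f(12) = 99
99 mod 10 = 9

9


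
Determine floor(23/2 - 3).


8


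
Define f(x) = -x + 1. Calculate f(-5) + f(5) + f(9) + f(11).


f(-5) = 6
f(5) = -4
f(9) = -8
f(11) = -10
Sum = -16

-16


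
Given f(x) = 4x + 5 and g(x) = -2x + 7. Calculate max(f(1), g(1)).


f(1) = 9
g(1) = 5
max = 9

9


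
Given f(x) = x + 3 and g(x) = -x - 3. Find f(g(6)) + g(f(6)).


f(g(6)) = -6
g(f(6)) = -12
Sum = -18

-18


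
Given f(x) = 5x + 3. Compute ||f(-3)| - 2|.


f(-3) = -12
|-12| = 12
|12 - 2| = 10

10


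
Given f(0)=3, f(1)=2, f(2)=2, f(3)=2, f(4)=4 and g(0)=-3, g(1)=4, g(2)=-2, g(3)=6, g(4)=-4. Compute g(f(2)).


f(2) = 2
g(2) = -2

-2


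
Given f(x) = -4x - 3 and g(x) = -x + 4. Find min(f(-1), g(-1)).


f(-1) = 1
g(-1) = 5
min = 1

1


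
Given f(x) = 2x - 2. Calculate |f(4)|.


f(4) = 6
|6| = 6

6


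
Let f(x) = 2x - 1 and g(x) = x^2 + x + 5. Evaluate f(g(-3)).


g(-3) = 11
f(11) = 21

21


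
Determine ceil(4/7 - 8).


4/7 = 0.5714
0.5714 - 8 = -7.4286
ceil(-7.4286) = -7

-7


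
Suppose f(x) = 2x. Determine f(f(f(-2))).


f(-2) = -4
f(-4) = -8
f(-8) = -16

-16


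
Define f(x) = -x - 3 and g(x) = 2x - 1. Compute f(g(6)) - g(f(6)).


5


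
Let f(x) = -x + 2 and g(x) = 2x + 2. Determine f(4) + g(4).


8


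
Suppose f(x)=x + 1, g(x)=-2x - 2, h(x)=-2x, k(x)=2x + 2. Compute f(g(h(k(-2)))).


k(-2) = -2
h(-2) = 4
g(4) = -10
f(-10) = -9

-9


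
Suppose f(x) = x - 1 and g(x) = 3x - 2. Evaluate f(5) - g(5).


f(5) = 4
g(5) = 13
Difference = -9

-9


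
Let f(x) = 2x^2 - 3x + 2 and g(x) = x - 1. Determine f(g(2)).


1


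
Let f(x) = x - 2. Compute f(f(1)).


f(1) = -1
f(-1) = -3

-3


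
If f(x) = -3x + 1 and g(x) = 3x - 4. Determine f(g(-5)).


g(-5) = -19
f(-19) = 58

58


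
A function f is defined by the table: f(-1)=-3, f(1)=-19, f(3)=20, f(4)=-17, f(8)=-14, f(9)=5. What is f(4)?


Reading from the table at x = 4

-17


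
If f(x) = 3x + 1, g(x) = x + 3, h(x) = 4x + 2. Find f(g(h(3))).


h(3) = 14
g(14) = 17
f(17) = 52

52


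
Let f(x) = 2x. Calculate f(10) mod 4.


f(10) = 20
20 mod 4 = 0

0


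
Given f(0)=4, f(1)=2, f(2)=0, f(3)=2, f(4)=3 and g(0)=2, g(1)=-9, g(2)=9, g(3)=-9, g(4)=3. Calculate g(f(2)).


2


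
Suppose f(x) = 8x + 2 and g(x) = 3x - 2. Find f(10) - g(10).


f(10) = 82
g(10) = 28
Difference = 54

54


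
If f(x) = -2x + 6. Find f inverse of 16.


-5


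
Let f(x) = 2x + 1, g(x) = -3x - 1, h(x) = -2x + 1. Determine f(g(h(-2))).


-31


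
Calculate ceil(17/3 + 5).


11


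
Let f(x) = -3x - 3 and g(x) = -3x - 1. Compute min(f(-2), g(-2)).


f(-2) = 3
g(-2) = 5
min = 3

3


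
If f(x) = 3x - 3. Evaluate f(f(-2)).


f(-2) = -9
f(-9) = -30

-30


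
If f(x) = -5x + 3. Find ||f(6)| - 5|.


f(6) = -27
|-27| = 27
|27 - 5| = 22

22


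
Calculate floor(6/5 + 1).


6/5 = 1.2
1.2 + 1 = 2.2
floor(2.2) = 2

2


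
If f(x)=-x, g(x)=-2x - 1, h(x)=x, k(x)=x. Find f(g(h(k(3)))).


7


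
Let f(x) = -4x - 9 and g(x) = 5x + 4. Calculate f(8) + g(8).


f(8) = -41
g(8) = 44
Sum = 3

3


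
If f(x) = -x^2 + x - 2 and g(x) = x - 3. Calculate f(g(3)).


g(3) = 0
f(0) = (-1)*(0)^2 + 1*(0) - 2 = -2

-2


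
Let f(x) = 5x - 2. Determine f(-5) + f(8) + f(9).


f(-5) = -27
f(8) = 38
f(9) = 43
Sum = 54

54


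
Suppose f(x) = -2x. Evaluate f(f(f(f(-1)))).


f(-1) = 2
f(2) = -4
f(-4) = 8
f(8) = -16

-16


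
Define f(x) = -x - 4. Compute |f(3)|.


7


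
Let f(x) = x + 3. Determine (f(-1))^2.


f(-1) = 2
(2)^2 = 4

4


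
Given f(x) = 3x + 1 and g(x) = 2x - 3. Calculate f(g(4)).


g(4) = 5
f(5) = 16

16


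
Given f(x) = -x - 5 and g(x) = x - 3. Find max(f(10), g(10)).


f(10) = -15
g(10) = 7
max = 7

7


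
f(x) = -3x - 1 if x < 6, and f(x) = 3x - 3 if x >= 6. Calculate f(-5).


14


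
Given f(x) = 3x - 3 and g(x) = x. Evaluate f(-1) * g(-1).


6


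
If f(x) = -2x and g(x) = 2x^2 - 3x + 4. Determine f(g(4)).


g(4) = 24
f(24) = -48

-48


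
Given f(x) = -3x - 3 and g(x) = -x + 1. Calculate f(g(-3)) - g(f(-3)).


-10


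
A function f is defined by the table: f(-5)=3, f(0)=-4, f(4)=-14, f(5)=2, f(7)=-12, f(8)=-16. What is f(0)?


-4


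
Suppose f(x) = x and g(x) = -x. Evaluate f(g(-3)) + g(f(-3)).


f(g(-3)) = 3
g(f(-3)) = 3
Sum = 6

6


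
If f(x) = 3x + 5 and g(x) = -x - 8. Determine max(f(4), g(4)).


f(4) = 17
g(4) = -12
max = 17

17


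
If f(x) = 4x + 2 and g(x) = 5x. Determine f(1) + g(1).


f(1) = 6
g(1) = 5
Sum = 11

11


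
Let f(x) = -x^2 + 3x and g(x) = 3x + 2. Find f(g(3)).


g(3) = 11
f(11) = (-1)*(11)^2 + 3*(11) = -88

-88


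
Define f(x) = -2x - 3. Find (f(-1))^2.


f(-1) = -1
(-1)^2 = 1

1


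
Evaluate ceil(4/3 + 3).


4/3 = 1.3333
1.3333 + 3 = 4.3333
ceil(4.3333) = 5

5


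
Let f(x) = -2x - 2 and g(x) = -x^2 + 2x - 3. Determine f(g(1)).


g(1) = -2
f(-2) = 2

2


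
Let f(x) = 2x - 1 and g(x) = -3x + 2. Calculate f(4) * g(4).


f(4) = 7
g(4) = -10
Product = -70

-70


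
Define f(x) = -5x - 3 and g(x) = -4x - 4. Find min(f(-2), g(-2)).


f(-2) = 7
g(-2) = 4
min = 4

4


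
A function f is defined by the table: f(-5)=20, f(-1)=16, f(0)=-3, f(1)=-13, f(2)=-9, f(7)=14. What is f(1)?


Reading from the table at x = 1

-13


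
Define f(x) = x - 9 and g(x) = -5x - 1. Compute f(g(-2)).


g(-2) = 9
f(9) = 0

0


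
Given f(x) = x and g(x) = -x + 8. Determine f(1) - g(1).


-6


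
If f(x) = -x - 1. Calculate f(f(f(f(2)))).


f(2) = -3
f(-3) = 2
f(2) = -3
f(-3) = 2

2


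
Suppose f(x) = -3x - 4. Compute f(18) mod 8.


f(18) = -58
-58 mod 8 = 6

6


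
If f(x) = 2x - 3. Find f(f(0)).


f(0) = -3
f(-3) = -9

-9


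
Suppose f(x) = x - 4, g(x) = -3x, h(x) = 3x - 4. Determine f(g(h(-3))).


h(-3) = -13
g(-13) = 39
f(39) = 35

35


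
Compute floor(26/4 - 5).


1


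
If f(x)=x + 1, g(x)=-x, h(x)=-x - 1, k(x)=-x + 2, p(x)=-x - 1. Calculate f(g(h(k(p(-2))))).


3


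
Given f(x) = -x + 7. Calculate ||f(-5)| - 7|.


f(-5) = 12
|12| = 12
|12 - 7| = 5

5


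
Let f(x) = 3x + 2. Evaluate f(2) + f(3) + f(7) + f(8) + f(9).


f(2) = 8
f(3) = 11
f(7) = 23
f(8) = 26
f(9) = 29
Sum = 97

97


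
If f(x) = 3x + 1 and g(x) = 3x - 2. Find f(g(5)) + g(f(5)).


f(g(5)) = 40
g(f(5)) = 46
Sum = 86

86


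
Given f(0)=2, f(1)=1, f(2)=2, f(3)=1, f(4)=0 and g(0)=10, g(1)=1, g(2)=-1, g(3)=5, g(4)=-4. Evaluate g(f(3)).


1


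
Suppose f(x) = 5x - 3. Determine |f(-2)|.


f(-2) = -13
|-13| = 13

13


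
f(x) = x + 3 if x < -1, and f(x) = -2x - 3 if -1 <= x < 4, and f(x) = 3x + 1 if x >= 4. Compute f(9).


9 satisfies x >= 4
f(9) = 28

28


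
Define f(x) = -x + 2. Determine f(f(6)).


6


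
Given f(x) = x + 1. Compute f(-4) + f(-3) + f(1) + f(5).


f(-4) = -3
f(-3) = -2
f(1) = 2
f(5) = 6
Sum = 3

3


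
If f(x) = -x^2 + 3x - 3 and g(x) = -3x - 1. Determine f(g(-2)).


g(-2) = 5
f(5) = (-1)*(5)^2 + 3*(5) - 3 = -13

-13


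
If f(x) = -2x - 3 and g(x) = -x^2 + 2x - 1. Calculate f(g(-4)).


g(-4) = -25
f(-25) = 47

47


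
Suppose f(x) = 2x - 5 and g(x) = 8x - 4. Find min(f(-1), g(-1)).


f(-1) = -7
g(-1) = -12
min = -12

-12


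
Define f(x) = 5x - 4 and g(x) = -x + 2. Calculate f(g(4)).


g(4) = -2
f(-2) = -14

-14


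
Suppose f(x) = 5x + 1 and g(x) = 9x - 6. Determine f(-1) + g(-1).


f(-1) = -4
g(-1) = -15
Sum = -19

-19


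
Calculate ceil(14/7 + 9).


14/7 = 2
2 + 9 = 11
ceil(11) = 11

11


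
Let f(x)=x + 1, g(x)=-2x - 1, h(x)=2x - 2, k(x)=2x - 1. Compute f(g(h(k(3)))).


k(3) = 5
h(5) = 8
g(8) = -17
f(-17) = -16

-16


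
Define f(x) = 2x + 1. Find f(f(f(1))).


f(1) = 3
f(3) = 7
f(7) = 15

15


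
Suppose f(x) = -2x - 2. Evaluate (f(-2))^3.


f(-2) = 2
(2)^3 = 8

8


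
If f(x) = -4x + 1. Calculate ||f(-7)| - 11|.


18


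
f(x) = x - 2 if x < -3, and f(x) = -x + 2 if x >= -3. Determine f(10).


10 satisfies x >= -3
f(10) = -8

-8


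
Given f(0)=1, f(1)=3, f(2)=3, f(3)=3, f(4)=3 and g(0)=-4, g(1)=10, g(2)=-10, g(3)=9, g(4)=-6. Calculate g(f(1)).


f(1) = 3
g(3) = 9

9


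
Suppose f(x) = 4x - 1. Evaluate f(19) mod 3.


0


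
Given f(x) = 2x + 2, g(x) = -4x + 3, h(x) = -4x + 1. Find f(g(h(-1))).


-32


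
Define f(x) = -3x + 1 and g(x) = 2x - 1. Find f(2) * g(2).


-15


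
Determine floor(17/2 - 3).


17/2 = 8.5
8.5 - 3 = 5.5
floor(5.5) = 5

5


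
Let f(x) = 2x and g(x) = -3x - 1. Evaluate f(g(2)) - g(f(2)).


f(g(2)) = -14
g(f(2)) = -13
Difference = -1

-1


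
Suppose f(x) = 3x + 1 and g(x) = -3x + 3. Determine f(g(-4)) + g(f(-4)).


f(g(-4)) = 46
g(f(-4)) = 36
Sum = 82

82


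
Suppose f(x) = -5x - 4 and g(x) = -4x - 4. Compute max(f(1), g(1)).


f(1) = -9
g(1) = -8
max = -8

-8


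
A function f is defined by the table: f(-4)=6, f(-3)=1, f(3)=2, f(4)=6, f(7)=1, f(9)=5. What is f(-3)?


Reading from the table at x = -3

1


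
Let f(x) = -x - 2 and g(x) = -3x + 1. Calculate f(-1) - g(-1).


f(-1) = -1
g(-1) = 4
Difference = -5

-5


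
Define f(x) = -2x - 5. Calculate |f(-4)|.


f(-4) = 3
|3| = 3

3


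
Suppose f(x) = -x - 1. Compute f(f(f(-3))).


f(-3) = 2
f(2) = -3
f(-3) = 2

2


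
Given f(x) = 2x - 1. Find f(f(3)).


9


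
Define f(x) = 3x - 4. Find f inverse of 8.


Solve 3x - 4 = 8
x = (8 + 4) / 3 = 4

4


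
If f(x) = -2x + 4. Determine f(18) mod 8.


f(18) = -32
-32 mod 8 = 0

0


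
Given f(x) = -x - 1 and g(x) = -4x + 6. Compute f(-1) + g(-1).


f(-1) = 0
g(-1) = 10
Sum = 10

10


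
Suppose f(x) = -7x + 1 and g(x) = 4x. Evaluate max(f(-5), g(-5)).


f(-5) = 36
g(-5) = -20
max = 36

36


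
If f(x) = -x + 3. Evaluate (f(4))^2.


1


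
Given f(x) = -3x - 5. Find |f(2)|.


f(2) = -11
|-11| = 11

11


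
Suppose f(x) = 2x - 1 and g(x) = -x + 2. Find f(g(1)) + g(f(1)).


2


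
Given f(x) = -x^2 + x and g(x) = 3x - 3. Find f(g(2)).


g(2) = 3
f(3) = (-1)*(3)^2 + 1*(3) = -6

-6


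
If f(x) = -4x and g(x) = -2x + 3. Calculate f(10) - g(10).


f(10) = -40
g(10) = -17
Difference = -23

-23


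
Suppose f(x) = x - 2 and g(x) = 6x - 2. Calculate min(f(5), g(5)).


3


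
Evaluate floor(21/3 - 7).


21/3 = 7
7 - 7 = 0
floor(0) = 0

0


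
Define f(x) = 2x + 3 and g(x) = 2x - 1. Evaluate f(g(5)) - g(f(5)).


f(g(5)) = 21
g(f(5)) = 25
Difference = -4

-4


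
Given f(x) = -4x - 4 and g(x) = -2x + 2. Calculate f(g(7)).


g(7) = -12
f(-12) = 44

44


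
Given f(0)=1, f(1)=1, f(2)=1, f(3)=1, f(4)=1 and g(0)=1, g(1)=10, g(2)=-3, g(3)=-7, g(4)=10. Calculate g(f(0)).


f(0) = 1
g(1) = 10

10


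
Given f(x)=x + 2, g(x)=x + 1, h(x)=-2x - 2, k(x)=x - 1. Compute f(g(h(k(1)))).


k(1) = 0
h(0) = -2
g(-2) = -1
f(-1) = 1

1


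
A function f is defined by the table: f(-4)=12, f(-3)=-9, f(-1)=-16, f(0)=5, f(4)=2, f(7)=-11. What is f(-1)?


Reading from the table at x = -1

-16


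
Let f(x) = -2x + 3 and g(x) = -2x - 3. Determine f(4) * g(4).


f(4) = -5
g(4) = -11
Product = 55

55


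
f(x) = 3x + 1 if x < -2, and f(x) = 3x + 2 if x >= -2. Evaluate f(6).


6 satisfies x >= -2
f(6) = 20

20


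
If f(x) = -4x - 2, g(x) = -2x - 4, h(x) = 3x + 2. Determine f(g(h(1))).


h(1) = 5
g(5) = -14
f(-14) = 54

54


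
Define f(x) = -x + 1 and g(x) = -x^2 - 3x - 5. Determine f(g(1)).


g(1) = -9
f(-9) = 10

10


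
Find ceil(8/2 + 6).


8/2 = 4
4 + 6 = 10
ceil(10) = 10

10


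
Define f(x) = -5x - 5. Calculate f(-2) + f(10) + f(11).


f(-2) = 5
f(10) = -55
f(11) = -60
Sum = -110

-110


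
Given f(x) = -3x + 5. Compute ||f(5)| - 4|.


f(5) = -10
|-10| = 10
|10 - 4| = 6

6


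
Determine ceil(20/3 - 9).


20/3 = 6.6667
6.6667 - 9 = -2.3333
ceil(-2.3333) = -2

-2


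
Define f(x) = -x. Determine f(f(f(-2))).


2


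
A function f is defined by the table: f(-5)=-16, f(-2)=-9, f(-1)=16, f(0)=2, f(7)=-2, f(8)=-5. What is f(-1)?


Reading from the table at x = -1

16


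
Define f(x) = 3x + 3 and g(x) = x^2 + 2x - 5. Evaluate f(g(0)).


g(0) = -5
f(-5) = -12

-12


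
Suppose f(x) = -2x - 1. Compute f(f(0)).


1


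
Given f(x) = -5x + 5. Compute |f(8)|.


35


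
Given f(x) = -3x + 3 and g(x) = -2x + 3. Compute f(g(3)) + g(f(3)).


f(g(3)) = 12
g(f(3)) = 15
Sum = 27

27


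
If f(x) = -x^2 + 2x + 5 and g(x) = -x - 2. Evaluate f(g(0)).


-3


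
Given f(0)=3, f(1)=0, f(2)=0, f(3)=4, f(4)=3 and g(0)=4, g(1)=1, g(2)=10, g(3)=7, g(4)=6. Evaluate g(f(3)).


6


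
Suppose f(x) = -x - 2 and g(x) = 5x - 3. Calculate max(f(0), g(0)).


f(0) = -2
g(0) = -3
max = -2

-2


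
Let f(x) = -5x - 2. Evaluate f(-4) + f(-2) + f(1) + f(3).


f(-4) = 18
f(-2) = 8
f(1) = -7
f(3) = -17
Sum = 2

2


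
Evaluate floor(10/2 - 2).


10/2 = 5
5 - 2 = 3
floor(3) = 3

3


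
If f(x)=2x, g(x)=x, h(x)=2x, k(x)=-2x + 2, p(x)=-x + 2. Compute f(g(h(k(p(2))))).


p(2) = 0
k(0) = 2
h(2) = 4
g(4) = 4
f(4) = 8

8


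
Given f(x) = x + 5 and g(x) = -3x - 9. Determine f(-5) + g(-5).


f(-5) = 0
g(-5) = 6
Sum = 6

6


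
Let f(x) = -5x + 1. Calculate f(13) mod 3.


f(13) = -64
-64 mod 3 = 2

2


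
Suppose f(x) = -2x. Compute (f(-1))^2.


f(-1) = 2
(2)^2 = 4

4


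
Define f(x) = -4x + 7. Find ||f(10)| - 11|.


22


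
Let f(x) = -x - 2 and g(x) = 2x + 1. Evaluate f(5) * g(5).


f(5) = -7
g(5) = 11
Product = -77

-77


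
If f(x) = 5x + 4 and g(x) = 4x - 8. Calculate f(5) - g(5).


f(5) = 29
g(5) = 12
Difference = 17

17


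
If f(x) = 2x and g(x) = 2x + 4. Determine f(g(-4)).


g(-4) = -4
f(-4) = -8

-8


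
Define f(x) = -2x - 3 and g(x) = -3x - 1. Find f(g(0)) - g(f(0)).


f(g(0)) = -1
g(f(0)) = 8
Difference = -9

-9


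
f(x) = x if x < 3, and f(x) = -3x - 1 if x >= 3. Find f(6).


-19


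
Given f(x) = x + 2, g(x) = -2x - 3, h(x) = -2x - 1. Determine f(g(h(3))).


h(3) = -7
g(-7) = 11
f(11) = 13

13


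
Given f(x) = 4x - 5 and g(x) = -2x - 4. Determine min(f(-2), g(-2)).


f(-2) = -13
g(-2) = 0
min = -13

-13


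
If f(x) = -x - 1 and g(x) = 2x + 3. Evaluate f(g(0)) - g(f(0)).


f(g(0)) = -4
g(f(0)) = 1
Difference = -5

-5


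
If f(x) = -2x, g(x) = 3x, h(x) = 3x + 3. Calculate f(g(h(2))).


h(2) = 9
g(9) = 27
f(27) = -54

-54


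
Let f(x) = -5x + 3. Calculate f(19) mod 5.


f(19) = -92
-92 mod 5 = 3

3


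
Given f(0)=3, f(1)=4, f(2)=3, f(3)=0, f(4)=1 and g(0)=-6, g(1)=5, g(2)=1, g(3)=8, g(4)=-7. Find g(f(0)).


8


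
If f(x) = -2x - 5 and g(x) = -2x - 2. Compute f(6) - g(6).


f(6) = -17
g(6) = -14
Difference = -3

-3


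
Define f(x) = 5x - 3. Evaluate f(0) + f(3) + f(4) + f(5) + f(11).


f(0) = -3
f(3) = 12
f(4) = 17
f(5) = 22
f(11) = 52
Sum = 100

100


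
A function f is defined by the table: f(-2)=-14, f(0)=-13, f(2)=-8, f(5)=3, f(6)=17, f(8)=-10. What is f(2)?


Reading from the table at x = 2

-8


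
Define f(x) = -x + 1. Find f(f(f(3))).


f(3) = -2
f(-2) = 3
f(3) = -2

-2


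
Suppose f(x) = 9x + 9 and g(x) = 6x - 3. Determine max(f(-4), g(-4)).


f(-4) = -27
g(-4) = -27
max = -27

-27
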